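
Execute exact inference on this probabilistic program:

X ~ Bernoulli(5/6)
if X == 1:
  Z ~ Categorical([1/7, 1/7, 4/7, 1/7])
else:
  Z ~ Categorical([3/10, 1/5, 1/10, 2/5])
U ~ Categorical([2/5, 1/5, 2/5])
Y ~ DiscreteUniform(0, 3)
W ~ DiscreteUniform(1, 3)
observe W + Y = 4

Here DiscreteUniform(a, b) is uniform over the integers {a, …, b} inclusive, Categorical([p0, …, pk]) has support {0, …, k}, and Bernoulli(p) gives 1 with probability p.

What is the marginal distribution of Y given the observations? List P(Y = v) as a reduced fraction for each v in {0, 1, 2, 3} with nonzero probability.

Enumerate traces; 72 have nonzero weight after conditioning:
  (X=0, Z=0, U=0, Y=1, W=3) weight 1/600
  (X=0, Z=0, U=0, Y=2, W=2) weight 1/600
  (X=0, Z=0, U=0, Y=3, W=1) weight 1/600
  (X=0, Z=0, U=1, Y=1, W=3) weight 1/1200
  (X=0, Z=0, U=1, Y=2, W=2) weight 1/1200
  (X=0, Z=0, U=1, Y=3, W=1) weight 1/1200
  (X=0, Z=0, U=2, Y=1, W=3) weight 1/600
  (X=0, Z=0, U=2, Y=2, W=2) weight 1/600
  … 64 more
Group by Y:
  weight(Y=1) = 1/12
  weight(Y=2) = 1/12
  weight(Y=3) = 1/12
Total weight = 1/12 + 1/12 + 1/12 = 1/4
P(Y=1 | obs) = 1/12 / 1/4 = 1/3
P(Y=2 | obs) = 1/12 / 1/4 = 1/3
P(Y=3 | obs) = 1/12 / 1/4 = 1/3

P(Y=1) = 1/3, P(Y=2) = 1/3, P(Y=3) = 1/3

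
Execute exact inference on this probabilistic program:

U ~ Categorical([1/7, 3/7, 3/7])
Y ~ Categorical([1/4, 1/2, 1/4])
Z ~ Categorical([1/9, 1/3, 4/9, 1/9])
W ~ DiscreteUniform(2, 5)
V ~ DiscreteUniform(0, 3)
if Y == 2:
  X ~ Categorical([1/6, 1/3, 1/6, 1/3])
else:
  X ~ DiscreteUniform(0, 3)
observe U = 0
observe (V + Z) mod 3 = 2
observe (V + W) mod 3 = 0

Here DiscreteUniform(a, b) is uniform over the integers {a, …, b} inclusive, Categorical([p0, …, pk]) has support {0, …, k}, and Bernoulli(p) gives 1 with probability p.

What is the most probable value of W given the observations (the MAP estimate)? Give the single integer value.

argmax_v P(W = v | obs) = 3

Enumerate traces; 72 have nonzero weight after conditioning:
  (U=0, Y=0, Z=0, W=4, V=2, X=0) weight 1/16128
  (U=0, Y=0, Z=0, W=4, V=2, X=1) weight 1/16128
  (U=0, Y=0, Z=0, W=4, V=2, X=2) weight 1/16128
  (U=0, Y=0, Z=0, W=4, V=2, X=3) weight 1/16128
  (U=0, Y=0, Z=1, W=2, V=1, X=0) weight 1/5376
  (U=0, Y=0, Z=1, W=2, V=1, X=1) weight 1/5376
  (U=0, Y=0, Z=1, W=2, V=1, X=2) weight 1/5376
  (U=0, Y=0, Z=1, W=2, V=1, X=3) weight 1/5376
  (U=0, Y=0, Z=1, W=5, V=1, X=0) weight 1/5376
  (U=0, Y=0, Z=2, W=3, V=0, X=0) weight 1/4032
  … 62 more
Group by W:
  weight(W=2) = 1/336
  weight(W=3) = 1/126
  weight(W=4) = 1/504
  weight(W=5) = 1/336
Total weight = 1/336 + 1/126 + 1/504 + 1/336 = 1/63
P(W=2 | obs) = 1/336 / 1/63 = 3/16
P(W=3 | obs) = 1/126 / 1/63 = 1/2
P(W=4 | obs) = 1/504 / 1/63 = 1/8
P(W=5 | obs) = 1/336 / 1/63 = 3/16
argmax = 3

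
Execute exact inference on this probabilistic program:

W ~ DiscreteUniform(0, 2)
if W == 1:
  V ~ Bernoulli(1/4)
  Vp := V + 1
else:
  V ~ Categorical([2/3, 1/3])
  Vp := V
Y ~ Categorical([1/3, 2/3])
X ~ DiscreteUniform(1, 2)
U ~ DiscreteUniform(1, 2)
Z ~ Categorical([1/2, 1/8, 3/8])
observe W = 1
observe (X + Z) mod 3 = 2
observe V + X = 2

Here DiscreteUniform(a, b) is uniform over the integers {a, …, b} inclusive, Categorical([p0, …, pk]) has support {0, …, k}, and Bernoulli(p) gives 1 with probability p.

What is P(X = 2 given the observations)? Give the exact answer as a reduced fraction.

P(X = 2 | obs) = 12/13

Enumerate traces; 8 have nonzero weight after conditioning:
  (W=1, V=0, Y=0, X=2, U=1, Z=0) weight 1/96
  (W=1, V=0, Y=0, X=2, U=2, Z=0) weight 1/96
  (W=1, V=0, Y=1, X=2, U=1, Z=0) weight 1/48
  (W=1, V=0, Y=1, X=2, U=2, Z=0) weight 1/48
  (W=1, V=1, Y=0, X=1, U=1, Z=1) weight 1/1152
  (W=1, V=1, Y=0, X=1, U=2, Z=1) weight 1/1152
  (W=1, V=1, Y=1, X=1, U=1, Z=1) weight 1/576
  (W=1, V=1, Y=1, X=1, U=2, Z=1) weight 1/576
Group by X:
  weight(X=1) = 1/192
  weight(X=2) = 1/16
Total weight = 1/192 + 1/16 = 13/192
P(X=1 | obs) = 1/192 / 13/192 = 1/13
P(X=2 | obs) = 1/16 / 13/192 = 12/13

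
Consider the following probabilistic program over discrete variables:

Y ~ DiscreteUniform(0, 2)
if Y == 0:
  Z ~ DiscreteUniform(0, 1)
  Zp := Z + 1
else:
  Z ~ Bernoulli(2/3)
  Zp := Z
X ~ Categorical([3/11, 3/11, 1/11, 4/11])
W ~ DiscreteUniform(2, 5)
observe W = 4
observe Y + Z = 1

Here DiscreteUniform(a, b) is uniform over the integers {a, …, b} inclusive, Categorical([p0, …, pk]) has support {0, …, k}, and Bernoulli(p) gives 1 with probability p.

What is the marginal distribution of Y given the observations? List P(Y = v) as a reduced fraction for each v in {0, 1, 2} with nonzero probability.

P(Y=0) = 3/5, P(Y=1) = 2/5

Enumerate traces; 8 have nonzero weight after conditioning:
  (Y=0, Z=1, X=0, W=4) weight 1/88
  (Y=0, Z=1, X=1, W=4) weight 1/88
  (Y=0, Z=1, X=2, W=4) weight 1/264
  (Y=0, Z=1, X=3, W=4) weight 1/66
  (Y=1, Z=0, X=0, W=4) weight 1/132
  (Y=1, Z=0, X=1, W=4) weight 1/132
  (Y=1, Z=0, X=2, W=4) weight 1/396
  (Y=1, Z=0, X=3, W=4) weight 1/99
Group by Y:
  weight(Y=0) = 1/24
  weight(Y=1) = 1/36
Total weight = 1/24 + 1/36 = 5/72
P(Y=0 | obs) = 1/24 / 5/72 = 3/5
P(Y=1 | obs) = 1/36 / 5/72 = 2/5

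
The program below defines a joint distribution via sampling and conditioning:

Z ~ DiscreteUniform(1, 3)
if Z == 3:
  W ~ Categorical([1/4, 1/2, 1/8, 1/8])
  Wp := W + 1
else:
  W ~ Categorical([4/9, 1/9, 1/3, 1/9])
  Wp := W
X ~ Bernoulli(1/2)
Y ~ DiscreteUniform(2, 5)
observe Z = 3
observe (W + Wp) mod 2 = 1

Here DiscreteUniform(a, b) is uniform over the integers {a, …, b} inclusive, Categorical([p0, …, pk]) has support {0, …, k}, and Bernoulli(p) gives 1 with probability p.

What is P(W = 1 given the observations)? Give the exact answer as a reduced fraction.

Enumerate traces; 32 have nonzero weight after conditioning:
  (Z=3, W=0, X=0, Y=2) weight 1/96
  (Z=3, W=0, X=0, Y=3) weight 1/96
  (Z=3, W=0, X=0, Y=4) weight 1/96
  (Z=3, W=0, X=0, Y=5) weight 1/96
  (Z=3, W=0, X=1, Y=2) weight 1/96
  (Z=3, W=0, X=1, Y=3) weight 1/96
  (Z=3, W=0, X=1, Y=4) weight 1/96
  (Z=3, W=0, X=1, Y=5) weight 1/96
  (Z=3, W=1, X=0, Y=2) weight 1/48
  (Z=3, W=2, X=0, Y=2) weight 1/192
  … 22 more
Group by W:
  weight(W=0) = 1/12
  weight(W=1) = 1/6
  weight(W=2) = 1/24
  weight(W=3) = 1/24
Total weight = 1/12 + 1/6 + 1/24 + 1/24 = 1/3
P(W=0 | obs) = 1/12 / 1/3 = 1/4
P(W=1 | obs) = 1/6 / 1/3 = 1/2
P(W=2 | obs) = 1/24 / 1/3 = 1/8
P(W=3 | obs) = 1/24 / 1/3 = 1/8

P(W = 1 | obs) = 1/2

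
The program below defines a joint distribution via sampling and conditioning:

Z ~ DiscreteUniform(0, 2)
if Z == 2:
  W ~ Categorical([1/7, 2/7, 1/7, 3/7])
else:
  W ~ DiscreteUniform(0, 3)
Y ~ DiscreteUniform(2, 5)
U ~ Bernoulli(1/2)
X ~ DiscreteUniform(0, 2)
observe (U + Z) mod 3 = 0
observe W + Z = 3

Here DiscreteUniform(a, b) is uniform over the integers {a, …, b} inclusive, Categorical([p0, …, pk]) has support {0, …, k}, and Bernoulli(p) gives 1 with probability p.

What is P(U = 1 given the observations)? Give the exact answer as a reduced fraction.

P(U = 1 | obs) = 8/15

Enumerate traces; 24 have nonzero weight after conditioning:
  (Z=0, W=3, Y=2, U=0, X=0) weight 1/288
  (Z=0, W=3, Y=2, U=0, X=1) weight 1/288
  (Z=0, W=3, Y=2, U=0, X=2) weight 1/288
  (Z=0, W=3, Y=3, U=0, X=0) weight 1/288
  (Z=0, W=3, Y=3, U=0, X=1) weight 1/288
  (Z=0, W=3, Y=3, U=0, X=2) weight 1/288
  (Z=0, W=3, Y=4, U=0, X=0) weight 1/288
  (Z=0, W=3, Y=4, U=0, X=1) weight 1/288
  (Z=2, W=1, Y=2, U=1, X=0) weight 1/252
  … 15 more
Group by U:
  weight(U=0) = 1/24
  weight(U=1) = 1/21
Total weight = 1/24 + 1/21 = 5/56
P(U=0 | obs) = 1/24 / 5/56 = 7/15
P(U=1 | obs) = 1/21 / 5/56 = 8/15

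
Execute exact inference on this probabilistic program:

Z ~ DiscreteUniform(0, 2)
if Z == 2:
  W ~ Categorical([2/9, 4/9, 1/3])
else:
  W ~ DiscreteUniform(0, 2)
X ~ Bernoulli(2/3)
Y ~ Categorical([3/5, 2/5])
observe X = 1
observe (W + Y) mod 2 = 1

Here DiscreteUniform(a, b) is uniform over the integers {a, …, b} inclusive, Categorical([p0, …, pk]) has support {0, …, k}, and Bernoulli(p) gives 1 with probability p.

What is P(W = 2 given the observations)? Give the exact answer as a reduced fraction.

P(W = 2 | obs) = 9/32

Enumerate traces; 9 have nonzero weight after conditioning:
  (Z=0, W=0, X=1, Y=1) weight 4/135
  (Z=0, W=1, X=1, Y=0) weight 2/45
  (Z=0, W=2, X=1, Y=1) weight 4/135
  (Z=1, W=0, X=1, Y=1) weight 4/135
  (Z=1, W=1, X=1, Y=0) weight 2/45
  (Z=1, W=2, X=1, Y=1) weight 4/135
  (Z=2, W=0, X=1, Y=1) weight 8/405
  (Z=2, W=1, X=1, Y=0) weight 8/135
  … 1 more
Group by W:
  weight(W=0) = 32/405
  weight(W=1) = 4/27
  weight(W=2) = 4/45
Total weight = 32/405 + 4/27 + 4/45 = 128/405
P(W=0 | obs) = 32/405 / 128/405 = 1/4
P(W=1 | obs) = 4/27 / 128/405 = 15/32
P(W=2 | obs) = 4/45 / 128/405 = 9/32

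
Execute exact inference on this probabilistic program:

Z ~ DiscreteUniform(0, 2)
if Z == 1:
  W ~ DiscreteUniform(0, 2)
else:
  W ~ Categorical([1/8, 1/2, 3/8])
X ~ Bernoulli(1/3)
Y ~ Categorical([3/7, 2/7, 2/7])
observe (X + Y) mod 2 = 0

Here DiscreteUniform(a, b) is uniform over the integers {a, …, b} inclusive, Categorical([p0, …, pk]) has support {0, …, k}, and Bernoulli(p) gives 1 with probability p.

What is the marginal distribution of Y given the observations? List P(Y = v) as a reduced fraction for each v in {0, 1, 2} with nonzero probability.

P(Y=0) = 1/2, P(Y=1) = 1/6, P(Y=2) = 1/3

Enumerate traces; 27 have nonzero weight after conditioning:
  (Z=0, W=0, X=0, Y=0) weight 1/84
  (Z=0, W=0, X=0, Y=2) weight 1/126
  (Z=0, W=0, X=1, Y=1) weight 1/252
  (Z=0, W=1, X=0, Y=0) weight 1/21
  (Z=0, W=1, X=0, Y=2) weight 2/63
  (Z=0, W=1, X=1, Y=1) weight 1/63
  (Z=0, W=2, X=0, Y=0) weight 1/28
  (Z=0, W=2, X=0, Y=2) weight 1/42
  … 19 more
Group by Y:
  weight(Y=0) = 2/7
  weight(Y=1) = 2/21
  weight(Y=2) = 4/21
Total weight = 2/7 + 2/21 + 4/21 = 4/7
P(Y=0 | obs) = 2/7 / 4/7 = 1/2
P(Y=1 | obs) = 2/21 / 4/7 = 1/6
P(Y=2 | obs) = 4/21 / 4/7 = 1/3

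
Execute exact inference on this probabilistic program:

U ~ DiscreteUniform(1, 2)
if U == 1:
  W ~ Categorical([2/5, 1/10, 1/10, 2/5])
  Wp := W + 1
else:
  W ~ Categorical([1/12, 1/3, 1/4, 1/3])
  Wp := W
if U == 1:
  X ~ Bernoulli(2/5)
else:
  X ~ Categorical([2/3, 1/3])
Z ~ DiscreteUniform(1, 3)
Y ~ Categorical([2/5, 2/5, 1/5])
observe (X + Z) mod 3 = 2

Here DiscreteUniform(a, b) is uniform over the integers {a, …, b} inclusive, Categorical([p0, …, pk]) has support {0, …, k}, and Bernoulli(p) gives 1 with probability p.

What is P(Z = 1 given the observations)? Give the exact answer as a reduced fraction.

Enumerate traces; 48 have nonzero weight after conditioning:
  (U=1, W=0, X=0, Z=2, Y=0) weight 2/125
  (U=1, W=0, X=0, Z=2, Y=1) weight 2/125
  (U=1, W=0, X=0, Z=2, Y=2) weight 1/125
  (U=1, W=0, X=1, Z=1, Y=0) weight 4/375
  (U=1, W=0, X=1, Z=1, Y=1) weight 4/375
  (U=1, W=0, X=1, Z=1, Y=2) weight 2/375
  (U=1, W=1, X=0, Z=2, Y=0) weight 1/250
  (U=1, W=1, X=0, Z=2, Y=1) weight 1/250
  … 40 more
Group by Z:
  weight(Z=1) = 11/90
  weight(Z=2) = 19/90
Total weight = 11/90 + 19/90 = 1/3
P(Z=1 | obs) = 11/90 / 1/3 = 11/30
P(Z=2 | obs) = 19/90 / 1/3 = 19/30

P(Z = 1 | obs) = 11/30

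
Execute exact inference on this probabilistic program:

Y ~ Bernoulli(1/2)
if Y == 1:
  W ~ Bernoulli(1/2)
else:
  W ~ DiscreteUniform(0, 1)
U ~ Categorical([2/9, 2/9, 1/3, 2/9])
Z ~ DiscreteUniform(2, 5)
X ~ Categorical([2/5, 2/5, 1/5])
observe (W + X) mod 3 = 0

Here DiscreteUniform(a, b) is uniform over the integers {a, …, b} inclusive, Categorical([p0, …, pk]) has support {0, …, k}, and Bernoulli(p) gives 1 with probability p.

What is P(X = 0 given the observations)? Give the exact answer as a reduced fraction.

Enumerate traces; 64 have nonzero weight after conditioning:
  (Y=0, W=0, U=0, Z=2, X=0) weight 1/180
  (Y=0, W=0, U=0, Z=3, X=0) weight 1/180
  (Y=0, W=0, U=0, Z=4, X=0) weight 1/180
  (Y=0, W=0, U=0, Z=5, X=0) weight 1/180
  (Y=0, W=0, U=1, Z=2, X=0) weight 1/180
  (Y=0, W=0, U=1, Z=3, X=0) weight 1/180
  (Y=0, W=0, U=1, Z=4, X=0) weight 1/180
  (Y=0, W=0, U=1, Z=5, X=0) weight 1/180
  (Y=0, W=1, U=0, Z=2, X=2) weight 1/360
  … 55 more
Group by X:
  weight(X=0) = 1/5
  weight(X=2) = 1/10
Total weight = 1/5 + 1/10 = 3/10
P(X=0 | obs) = 1/5 / 3/10 = 2/3
P(X=2 | obs) = 1/10 / 3/10 = 1/3

P(X = 0 | obs) = 2/3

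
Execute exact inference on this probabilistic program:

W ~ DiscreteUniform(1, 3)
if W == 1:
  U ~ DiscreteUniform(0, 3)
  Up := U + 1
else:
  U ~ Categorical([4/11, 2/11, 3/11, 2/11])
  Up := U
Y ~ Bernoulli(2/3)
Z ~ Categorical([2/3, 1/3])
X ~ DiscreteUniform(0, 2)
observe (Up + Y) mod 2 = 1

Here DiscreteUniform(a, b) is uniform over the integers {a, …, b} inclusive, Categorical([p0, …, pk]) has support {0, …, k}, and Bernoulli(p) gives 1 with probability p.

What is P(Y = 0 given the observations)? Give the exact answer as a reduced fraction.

Enumerate traces; 72 have nonzero weight after conditioning:
  (W=1, U=0, Y=0, Z=0, X=0) weight 1/162
  (W=1, U=0, Y=0, Z=0, X=1) weight 1/162
  (W=1, U=0, Y=0, Z=0, X=2) weight 1/162
  (W=1, U=0, Y=0, Z=1, X=0) weight 1/324
  (W=1, U=0, Y=0, Z=1, X=1) weight 1/324
  (W=1, U=0, Y=0, Z=1, X=2) weight 1/324
  (W=1, U=1, Y=1, Z=0, X=0) weight 1/81
  (W=1, U=1, Y=1, Z=0, X=1) weight 1/81
  … 64 more
Group by Y:
  weight(Y=0) = 3/22
  weight(Y=1) = 13/33
Total weight = 3/22 + 13/33 = 35/66
P(Y=0 | obs) = 3/22 / 35/66 = 9/35
P(Y=1 | obs) = 13/33 / 35/66 = 26/35

P(Y = 0 | obs) = 9/35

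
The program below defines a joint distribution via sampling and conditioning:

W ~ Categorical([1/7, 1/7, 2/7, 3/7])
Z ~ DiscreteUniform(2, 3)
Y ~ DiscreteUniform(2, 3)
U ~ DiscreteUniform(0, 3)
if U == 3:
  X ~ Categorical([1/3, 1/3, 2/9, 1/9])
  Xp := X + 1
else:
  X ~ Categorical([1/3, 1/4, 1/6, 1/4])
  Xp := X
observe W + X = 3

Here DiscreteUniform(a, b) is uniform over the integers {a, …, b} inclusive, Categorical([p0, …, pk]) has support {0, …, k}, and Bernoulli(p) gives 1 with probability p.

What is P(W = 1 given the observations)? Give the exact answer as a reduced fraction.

P(W = 1 | obs) = 26/279

Enumerate traces; 64 have nonzero weight after conditioning:
  (W=0, Z=2, Y=2, U=0, X=3) weight 1/448
  (W=0, Z=2, Y=2, U=1, X=3) weight 1/448
  (W=0, Z=2, Y=2, U=2, X=3) weight 1/448
  (W=0, Z=2, Y=2, U=3, X=3) weight 1/1008
  (W=0, Z=2, Y=3, U=0, X=3) weight 1/448
  (W=0, Z=2, Y=3, U=1, X=3) weight 1/448
  (W=0, Z=2, Y=3, U=2, X=3) weight 1/448
  (W=0, Z=2, Y=3, U=3, X=3) weight 1/1008
  (W=1, Z=2, Y=2, U=0, X=2) weight 1/672
  (W=2, Z=2, Y=2, U=0, X=1) weight 1/224
  … 54 more
Group by W:
  weight(W=0) = 31/1008
  weight(W=1) = 13/504
  weight(W=2) = 13/168
  weight(W=3) = 1/7
Total weight = 31/1008 + 13/504 + 13/168 + 1/7 = 31/112
P(W=0 | obs) = 31/1008 / 31/112 = 1/9
P(W=1 | obs) = 13/504 / 31/112 = 26/279
P(W=2 | obs) = 13/168 / 31/112 = 26/93
P(W=3 | obs) = 1/7 / 31/112 = 16/31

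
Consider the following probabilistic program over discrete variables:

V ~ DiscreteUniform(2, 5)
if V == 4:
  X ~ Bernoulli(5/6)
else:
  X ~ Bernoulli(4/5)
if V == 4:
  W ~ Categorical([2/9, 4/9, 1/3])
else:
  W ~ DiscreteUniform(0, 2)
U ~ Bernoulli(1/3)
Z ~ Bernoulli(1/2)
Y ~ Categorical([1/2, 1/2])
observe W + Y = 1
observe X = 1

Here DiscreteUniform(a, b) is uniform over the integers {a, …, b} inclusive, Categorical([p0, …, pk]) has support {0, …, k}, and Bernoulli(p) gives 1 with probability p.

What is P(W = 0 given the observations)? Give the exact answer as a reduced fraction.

Enumerate traces; 32 have nonzero weight after conditioning:
  (V=2, X=1, W=0, U=0, Z=0, Y=1) weight 1/90
  (V=2, X=1, W=0, U=0, Z=1, Y=1) weight 1/90
  (V=2, X=1, W=0, U=1, Z=0, Y=1) weight 1/180
  (V=2, X=1, W=0, U=1, Z=1, Y=1) weight 1/180
  (V=2, X=1, W=1, U=0, Z=0, Y=0) weight 1/90
  (V=2, X=1, W=1, U=0, Z=1, Y=0) weight 1/90
  (V=2, X=1, W=1, U=1, Z=0, Y=0) weight 1/180
  (V=2, X=1, W=1, U=1, Z=1, Y=0) weight 1/180
  … 24 more
Group by W:
  weight(W=0) = 133/1080
  weight(W=1) = 79/540
Total weight = 133/1080 + 79/540 = 97/360
P(W=0 | obs) = 133/1080 / 97/360 = 133/291
P(W=1 | obs) = 79/540 / 97/360 = 158/291

P(W = 0 | obs) = 133/291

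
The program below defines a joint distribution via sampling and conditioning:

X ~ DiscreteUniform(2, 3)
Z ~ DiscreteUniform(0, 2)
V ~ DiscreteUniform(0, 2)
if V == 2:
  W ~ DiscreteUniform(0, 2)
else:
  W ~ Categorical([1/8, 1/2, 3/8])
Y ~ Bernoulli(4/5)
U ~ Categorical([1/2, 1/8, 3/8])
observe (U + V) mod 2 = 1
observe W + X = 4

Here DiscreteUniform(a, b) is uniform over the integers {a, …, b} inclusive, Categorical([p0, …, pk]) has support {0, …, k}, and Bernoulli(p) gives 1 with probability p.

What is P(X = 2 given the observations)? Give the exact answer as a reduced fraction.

Enumerate traces; 48 have nonzero weight after conditioning:
  (X=2, Z=0, V=0, W=2, Y=0, U=1) weight 1/1920
  (X=2, Z=0, V=0, W=2, Y=1, U=1) weight 1/480
  (X=2, Z=0, V=1, W=2, Y=0, U=0) weight 1/480
  (X=2, Z=0, V=1, W=2, Y=0, U=2) weight 1/640
  (X=2, Z=0, V=1, W=2, Y=1, U=0) weight 1/120
  (X=2, Z=0, V=1, W=2, Y=1, U=2) weight 1/160
  (X=2, Z=0, V=2, W=2, Y=0, U=1) weight 1/2160
  (X=2, Z=0, V=2, W=2, Y=1, U=1) weight 1/540
  (X=3, Z=0, V=0, W=1, Y=0, U=1) weight 1/1440
  … 39 more
Group by X:
  weight(X=2) = 5/72
  weight(X=3) = 13/144
Total weight = 5/72 + 13/144 = 23/144
P(X=2 | obs) = 5/72 / 23/144 = 10/23
P(X=3 | obs) = 13/144 / 23/144 = 13/23

P(X = 2 | obs) = 10/23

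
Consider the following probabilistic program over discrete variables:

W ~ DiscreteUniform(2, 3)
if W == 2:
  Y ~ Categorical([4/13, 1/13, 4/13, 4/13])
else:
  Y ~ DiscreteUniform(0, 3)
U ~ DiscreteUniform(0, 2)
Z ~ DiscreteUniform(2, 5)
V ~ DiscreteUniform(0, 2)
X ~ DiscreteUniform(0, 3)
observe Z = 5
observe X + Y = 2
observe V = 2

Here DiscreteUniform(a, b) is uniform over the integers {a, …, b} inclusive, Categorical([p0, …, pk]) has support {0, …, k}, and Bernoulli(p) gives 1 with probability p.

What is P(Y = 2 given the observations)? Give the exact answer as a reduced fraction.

P(Y = 2 | obs) = 29/75

Enumerate traces; 18 have nonzero weight after conditioning:
  (W=2, Y=0, U=0, Z=5, V=2, X=2) weight 1/936
  (W=2, Y=0, U=1, Z=5, V=2, X=2) weight 1/936
  (W=2, Y=0, U=2, Z=5, V=2, X=2) weight 1/936
  (W=2, Y=1, U=0, Z=5, V=2, X=1) weight 1/3744
  (W=2, Y=1, U=1, Z=5, V=2, X=1) weight 1/3744
  (W=2, Y=1, U=2, Z=5, V=2, X=1) weight 1/3744
  (W=2, Y=2, U=0, Z=5, V=2, X=0) weight 1/936
  (W=2, Y=2, U=1, Z=5, V=2, X=0) weight 1/936
  … 10 more
Group by Y:
  weight(Y=0) = 29/4992
  weight(Y=1) = 17/4992
  weight(Y=2) = 29/4992
Total weight = 29/4992 + 17/4992 + 29/4992 = 25/1664
P(Y=0 | obs) = 29/4992 / 25/1664 = 29/75
P(Y=1 | obs) = 17/4992 / 25/1664 = 17/75
P(Y=2 | obs) = 29/4992 / 25/1664 = 29/75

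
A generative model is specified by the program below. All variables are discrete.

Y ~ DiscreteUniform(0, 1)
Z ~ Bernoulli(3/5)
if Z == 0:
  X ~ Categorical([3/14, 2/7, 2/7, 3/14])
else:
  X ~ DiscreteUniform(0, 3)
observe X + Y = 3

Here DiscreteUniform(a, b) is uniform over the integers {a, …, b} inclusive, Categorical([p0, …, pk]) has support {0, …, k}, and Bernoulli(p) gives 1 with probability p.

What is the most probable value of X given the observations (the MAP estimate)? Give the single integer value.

argmax_v P(X = v | obs) = 2

Enumerate traces; 4 have nonzero weight after conditioning:
  (Y=0, Z=0, X=3) weight 3/70
  (Y=0, Z=1, X=3) weight 3/40
  (Y=1, Z=0, X=2) weight 2/35
  (Y=1, Z=1, X=2) weight 3/40
Group by X:
  weight(X=2) = 37/280
  weight(X=3) = 33/280
Total weight = 37/280 + 33/280 = 1/4
P(X=2 | obs) = 37/280 / 1/4 = 37/70
P(X=3 | obs) = 33/280 / 1/4 = 33/70
argmax = 2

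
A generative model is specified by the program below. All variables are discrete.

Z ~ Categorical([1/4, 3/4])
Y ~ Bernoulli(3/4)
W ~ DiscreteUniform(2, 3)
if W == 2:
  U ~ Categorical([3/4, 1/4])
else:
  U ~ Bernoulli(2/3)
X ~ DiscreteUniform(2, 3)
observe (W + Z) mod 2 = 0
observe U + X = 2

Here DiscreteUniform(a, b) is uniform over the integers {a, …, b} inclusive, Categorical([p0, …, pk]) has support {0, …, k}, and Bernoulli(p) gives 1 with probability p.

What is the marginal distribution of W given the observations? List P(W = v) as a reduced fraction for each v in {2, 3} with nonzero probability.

P(W=2) = 3/7, P(W=3) = 4/7

Enumerate traces; 4 have nonzero weight after conditioning:
  (Z=0, Y=0, W=2, U=0, X=2) weight 3/256
  (Z=0, Y=1, W=2, U=0, X=2) weight 9/256
  (Z=1, Y=0, W=3, U=0, X=2) weight 1/64
  (Z=1, Y=1, W=3, U=0, X=2) weight 3/64
Group by W:
  weight(W=2) = 3/64
  weight(W=3) = 1/16
Total weight = 3/64 + 1/16 = 7/64
P(W=2 | obs) = 3/64 / 7/64 = 3/7
P(W=3 | obs) = 1/16 / 7/64 = 4/7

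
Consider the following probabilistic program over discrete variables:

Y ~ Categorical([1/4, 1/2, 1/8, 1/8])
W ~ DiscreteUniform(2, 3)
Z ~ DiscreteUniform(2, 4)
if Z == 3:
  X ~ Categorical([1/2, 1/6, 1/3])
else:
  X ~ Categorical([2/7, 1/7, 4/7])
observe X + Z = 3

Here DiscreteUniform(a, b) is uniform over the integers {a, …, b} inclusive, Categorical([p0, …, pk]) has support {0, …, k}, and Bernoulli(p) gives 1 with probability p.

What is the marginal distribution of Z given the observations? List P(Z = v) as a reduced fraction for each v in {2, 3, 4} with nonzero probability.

Enumerate traces; 16 have nonzero weight after conditioning:
  (Y=0, W=2, Z=2, X=1) weight 1/168
  (Y=0, W=2, Z=3, X=0) weight 1/48
  (Y=0, W=3, Z=2, X=1) weight 1/168
  (Y=0, W=3, Z=3, X=0) weight 1/48
  (Y=1, W=2, Z=2, X=1) weight 1/84
  (Y=1, W=2, Z=3, X=0) weight 1/24
  (Y=1, W=3, Z=2, X=1) weight 1/84
  (Y=1, W=3, Z=3, X=0) weight 1/24
  … 8 more
Group by Z:
  weight(Z=2) = 1/21
  weight(Z=3) = 1/6
Total weight = 1/21 + 1/6 = 3/14
P(Z=2 | obs) = 1/21 / 3/14 = 2/9
P(Z=3 | obs) = 1/6 / 3/14 = 7/9

P(Z=2) = 2/9, P(Z=3) = 7/9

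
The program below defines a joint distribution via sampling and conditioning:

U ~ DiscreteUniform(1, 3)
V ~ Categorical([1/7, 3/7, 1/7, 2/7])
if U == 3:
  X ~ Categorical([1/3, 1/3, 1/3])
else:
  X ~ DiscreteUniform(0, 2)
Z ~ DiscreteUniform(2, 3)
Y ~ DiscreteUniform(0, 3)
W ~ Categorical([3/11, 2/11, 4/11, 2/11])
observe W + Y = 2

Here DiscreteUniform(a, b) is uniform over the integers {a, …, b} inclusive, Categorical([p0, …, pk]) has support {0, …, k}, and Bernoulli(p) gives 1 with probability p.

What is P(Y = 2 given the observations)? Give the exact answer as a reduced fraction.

P(Y = 2 | obs) = 1/3

Enumerate traces; 216 have nonzero weight after conditioning:
  (U=1, V=0, X=0, Z=2, Y=0, W=2) weight 1/1386
  (U=1, V=0, X=0, Z=2, Y=1, W=1) weight 1/2772
  (U=1, V=0, X=0, Z=2, Y=2, W=0) weight 1/1848
  (U=1, V=0, X=0, Z=3, Y=0, W=2) weight 1/1386
  (U=1, V=0, X=0, Z=3, Y=1, W=1) weight 1/2772
  (U=1, V=0, X=0, Z=3, Y=2, W=0) weight 1/1848
  (U=1, V=0, X=1, Z=2, Y=0, W=2) weight 1/1386
  (U=1, V=0, X=1, Z=2, Y=1, W=1) weight 1/2772
  … 208 more
Group by Y:
  weight(Y=0) = 1/11
  weight(Y=1) = 1/22
  weight(Y=2) = 3/44
Total weight = 1/11 + 1/22 + 3/44 = 9/44
P(Y=0 | obs) = 1/11 / 9/44 = 4/9
P(Y=1 | obs) = 1/22 / 9/44 = 2/9
P(Y=2 | obs) = 3/44 / 9/44 = 1/3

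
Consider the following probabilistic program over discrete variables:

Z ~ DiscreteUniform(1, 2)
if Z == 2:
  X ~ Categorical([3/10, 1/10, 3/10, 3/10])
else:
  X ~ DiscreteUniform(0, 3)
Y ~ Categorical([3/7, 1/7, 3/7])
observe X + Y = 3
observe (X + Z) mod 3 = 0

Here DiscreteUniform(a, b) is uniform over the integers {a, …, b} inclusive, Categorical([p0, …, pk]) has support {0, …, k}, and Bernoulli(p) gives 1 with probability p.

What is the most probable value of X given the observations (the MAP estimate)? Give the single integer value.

Enumerate traces; 2 have nonzero weight after conditioning:
  (Z=1, X=2, Y=1) weight 1/56
  (Z=2, X=1, Y=2) weight 3/140
Group by X:
  weight(X=1) = 3/140
  weight(X=2) = 1/56
Total weight = 3/140 + 1/56 = 11/280
P(X=1 | obs) = 3/140 / 11/280 = 6/11
P(X=2 | obs) = 1/56 / 11/280 = 5/11
argmax = 1

argmax_v P(X = v | obs) = 1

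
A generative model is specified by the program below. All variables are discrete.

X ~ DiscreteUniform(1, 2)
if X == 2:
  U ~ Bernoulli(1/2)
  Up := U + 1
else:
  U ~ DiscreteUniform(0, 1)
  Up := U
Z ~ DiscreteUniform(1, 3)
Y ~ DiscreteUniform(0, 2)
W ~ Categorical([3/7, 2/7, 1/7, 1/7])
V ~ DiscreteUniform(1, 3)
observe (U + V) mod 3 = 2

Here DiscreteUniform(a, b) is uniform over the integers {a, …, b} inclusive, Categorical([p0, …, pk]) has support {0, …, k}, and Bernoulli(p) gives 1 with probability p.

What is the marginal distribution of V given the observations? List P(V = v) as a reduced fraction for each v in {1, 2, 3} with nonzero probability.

P(V=1) = 1/2, P(V=2) = 1/2

Enumerate traces; 144 have nonzero weight after conditioning:
  (X=1, U=0, Z=1, Y=0, W=0, V=2) weight 1/252
  (X=1, U=0, Z=1, Y=0, W=1, V=2) weight 1/378
  (X=1, U=0, Z=1, Y=0, W=2, V=2) weight 1/756
  (X=1, U=0, Z=1, Y=0, W=3, V=2) weight 1/756
  (X=1, U=0, Z=1, Y=1, W=0, V=2) weight 1/252
  (X=1, U=0, Z=1, Y=1, W=1, V=2) weight 1/378
  (X=1, U=0, Z=1, Y=1, W=2, V=2) weight 1/756
  (X=1, U=0, Z=1, Y=1, W=3, V=2) weight 1/756
  (X=1, U=1, Z=1, Y=0, W=0, V=1) weight 1/252
  … 135 more
Group by V:
  weight(V=1) = 1/6
  weight(V=2) = 1/6
Total weight = 1/6 + 1/6 = 1/3
P(V=1 | obs) = 1/6 / 1/3 = 1/2
P(V=2 | obs) = 1/6 / 1/3 = 1/2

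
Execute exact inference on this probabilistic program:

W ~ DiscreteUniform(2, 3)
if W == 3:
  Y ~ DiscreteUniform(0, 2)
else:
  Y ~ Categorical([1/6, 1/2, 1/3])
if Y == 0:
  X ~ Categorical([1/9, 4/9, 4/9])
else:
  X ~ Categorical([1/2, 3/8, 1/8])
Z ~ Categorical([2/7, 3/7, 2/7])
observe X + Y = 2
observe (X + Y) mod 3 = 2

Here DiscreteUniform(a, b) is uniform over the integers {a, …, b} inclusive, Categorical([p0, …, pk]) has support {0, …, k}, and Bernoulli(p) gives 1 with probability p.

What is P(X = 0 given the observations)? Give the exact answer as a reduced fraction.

P(X = 0 | obs) = 48/125

Enumerate traces; 18 have nonzero weight after conditioning:
  (W=2, Y=0, X=2, Z=0) weight 2/189
  (W=2, Y=0, X=2, Z=1) weight 1/63
  (W=2, Y=0, X=2, Z=2) weight 2/189
  (W=2, Y=1, X=1, Z=0) weight 3/112
  (W=2, Y=1, X=1, Z=1) weight 9/224
  (W=2, Y=1, X=1, Z=2) weight 3/112
  (W=2, Y=2, X=0, Z=0) weight 1/42
  (W=2, Y=2, X=0, Z=1) weight 1/28
  … 10 more
Group by X:
  weight(X=0) = 1/6
  weight(X=1) = 5/32
  weight(X=2) = 1/9
Total weight = 1/6 + 5/32 + 1/9 = 125/288
P(X=0 | obs) = 1/6 / 125/288 = 48/125
P(X=1 | obs) = 5/32 / 125/288 = 9/25
P(X=2 | obs) = 1/9 / 125/288 = 32/125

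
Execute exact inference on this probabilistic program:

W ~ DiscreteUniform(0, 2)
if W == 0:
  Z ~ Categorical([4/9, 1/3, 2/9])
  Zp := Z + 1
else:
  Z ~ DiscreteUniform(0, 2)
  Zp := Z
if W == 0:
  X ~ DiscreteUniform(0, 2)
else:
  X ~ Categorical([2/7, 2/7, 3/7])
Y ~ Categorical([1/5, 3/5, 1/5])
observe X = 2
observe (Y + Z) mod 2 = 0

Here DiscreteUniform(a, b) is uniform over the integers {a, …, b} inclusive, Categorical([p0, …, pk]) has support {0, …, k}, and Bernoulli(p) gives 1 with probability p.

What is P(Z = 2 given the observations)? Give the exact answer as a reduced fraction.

P(Z = 2 | obs) = 136/525

Enumerate traces; 15 have nonzero weight after conditioning:
  (W=0, Z=0, X=2, Y=0) weight 4/405
  (W=0, Z=0, X=2, Y=2) weight 4/405
  (W=0, Z=1, X=2, Y=1) weight 1/45
  (W=0, Z=2, X=2, Y=0) weight 2/405
  (W=0, Z=2, X=2, Y=2) weight 2/405
  (W=1, Z=0, X=2, Y=0) weight 1/105
  (W=1, Z=0, X=2, Y=2) weight 1/105
  (W=1, Z=1, X=2, Y=1) weight 1/35
  … 7 more
Group by Z:
  weight(Z=0) = 164/2835
  weight(Z=1) = 5/63
  weight(Z=2) = 136/2835
Total weight = 164/2835 + 5/63 + 136/2835 = 5/27
P(Z=0 | obs) = 164/2835 / 5/27 = 164/525
P(Z=1 | obs) = 5/63 / 5/27 = 3/7
P(Z=2 | obs) = 136/2835 / 5/27 = 136/525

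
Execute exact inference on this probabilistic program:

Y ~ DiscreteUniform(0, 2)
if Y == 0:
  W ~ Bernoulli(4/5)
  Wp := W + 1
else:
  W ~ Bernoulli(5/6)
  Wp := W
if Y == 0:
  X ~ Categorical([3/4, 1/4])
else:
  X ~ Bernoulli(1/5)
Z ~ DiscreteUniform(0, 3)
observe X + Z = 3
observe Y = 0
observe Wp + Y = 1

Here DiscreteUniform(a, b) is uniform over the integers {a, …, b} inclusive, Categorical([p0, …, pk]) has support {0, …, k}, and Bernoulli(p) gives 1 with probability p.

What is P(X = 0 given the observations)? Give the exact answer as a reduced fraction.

Enumerate traces; 2 have nonzero weight after conditioning:
  (Y=0, W=0, X=0, Z=3) weight 1/80
  (Y=0, W=0, X=1, Z=2) weight 1/240
Group by X:
  weight(X=0) = 1/80
  weight(X=1) = 1/240
Total weight = 1/80 + 1/240 = 1/60
P(X=0 | obs) = 1/80 / 1/60 = 3/4
P(X=1 | obs) = 1/240 / 1/60 = 1/4

P(X = 0 | obs) = 3/4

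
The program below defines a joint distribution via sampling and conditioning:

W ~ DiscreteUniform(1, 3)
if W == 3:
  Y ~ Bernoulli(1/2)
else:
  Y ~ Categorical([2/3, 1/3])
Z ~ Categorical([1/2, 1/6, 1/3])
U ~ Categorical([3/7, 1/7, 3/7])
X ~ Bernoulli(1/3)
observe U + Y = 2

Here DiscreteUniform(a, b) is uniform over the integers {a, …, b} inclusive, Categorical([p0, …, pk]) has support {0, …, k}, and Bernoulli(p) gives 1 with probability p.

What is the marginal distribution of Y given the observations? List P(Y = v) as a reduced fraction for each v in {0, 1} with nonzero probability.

Enumerate traces; 36 have nonzero weight after conditioning:
  (W=1, Y=0, Z=0, U=2, X=0) weight 2/63
  (W=1, Y=0, Z=0, U=2, X=1) weight 1/63
  (W=1, Y=0, Z=1, U=2, X=0) weight 2/189
  (W=1, Y=0, Z=1, U=2, X=1) weight 1/189
  (W=1, Y=0, Z=2, U=2, X=0) weight 4/189
  (W=1, Y=0, Z=2, U=2, X=1) weight 2/189
  (W=1, Y=1, Z=0, U=1, X=0) weight 1/189
  (W=1, Y=1, Z=0, U=1, X=1) weight 1/378
  … 28 more
Group by Y:
  weight(Y=0) = 11/42
  weight(Y=1) = 1/18
Total weight = 11/42 + 1/18 = 20/63
P(Y=0 | obs) = 11/42 / 20/63 = 33/40
P(Y=1 | obs) = 1/18 / 20/63 = 7/40

P(Y=0) = 33/40, P(Y=1) = 7/40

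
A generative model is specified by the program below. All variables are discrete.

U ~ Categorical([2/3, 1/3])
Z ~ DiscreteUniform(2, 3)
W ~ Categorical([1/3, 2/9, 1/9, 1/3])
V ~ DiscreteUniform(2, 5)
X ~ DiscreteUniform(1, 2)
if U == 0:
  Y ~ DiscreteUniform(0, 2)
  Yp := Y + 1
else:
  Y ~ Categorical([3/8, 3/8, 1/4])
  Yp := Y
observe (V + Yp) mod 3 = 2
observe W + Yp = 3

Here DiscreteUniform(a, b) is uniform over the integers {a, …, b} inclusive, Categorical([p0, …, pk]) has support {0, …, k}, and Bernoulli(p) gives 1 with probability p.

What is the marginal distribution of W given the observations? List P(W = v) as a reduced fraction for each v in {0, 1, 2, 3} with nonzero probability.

Enumerate traces; 32 have nonzero weight after conditioning:
  (U=0, Z=2, W=0, V=2, X=1, Y=2) weight 1/216
  (U=0, Z=2, W=0, V=2, X=2, Y=2) weight 1/216
  (U=0, Z=2, W=0, V=5, X=1, Y=2) weight 1/216
  (U=0, Z=2, W=0, V=5, X=2, Y=2) weight 1/216
  (U=0, Z=2, W=1, V=3, X=1, Y=1) weight 1/324
  (U=0, Z=2, W=1, V=3, X=2, Y=1) weight 1/324
  (U=0, Z=2, W=2, V=4, X=1, Y=0) weight 1/648
  (U=0, Z=2, W=2, V=4, X=2, Y=0) weight 1/648
  (U=1, Z=2, W=3, V=2, X=1, Y=0) weight 1/384
  … 23 more
Group by W:
  weight(W=0) = 1/27
  weight(W=1) = 11/648
  weight(W=2) = 25/2592
  weight(W=3) = 1/48
Total weight = 1/27 + 11/648 + 25/2592 + 1/48 = 73/864
P(W=0 | obs) = 1/27 / 73/864 = 32/73
P(W=1 | obs) = 11/648 / 73/864 = 44/219
P(W=2 | obs) = 25/2592 / 73/864 = 25/219
P(W=3 | obs) = 1/48 / 73/864 = 18/73

P(W=0) = 32/73, P(W=1) = 44/219, P(W=2) = 25/219, P(W=3) = 18/73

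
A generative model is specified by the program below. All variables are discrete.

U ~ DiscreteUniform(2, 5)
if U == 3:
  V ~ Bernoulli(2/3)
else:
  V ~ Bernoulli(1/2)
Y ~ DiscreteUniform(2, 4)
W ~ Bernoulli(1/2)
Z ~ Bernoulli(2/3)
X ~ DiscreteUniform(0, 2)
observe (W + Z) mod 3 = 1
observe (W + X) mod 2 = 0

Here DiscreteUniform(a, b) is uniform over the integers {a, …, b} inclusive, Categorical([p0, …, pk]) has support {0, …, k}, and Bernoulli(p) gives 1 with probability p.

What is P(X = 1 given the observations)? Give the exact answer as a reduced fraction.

Enumerate traces; 72 have nonzero weight after conditioning:
  (U=2, V=0, Y=2, W=0, Z=1, X=0) weight 1/216
  (U=2, V=0, Y=2, W=0, Z=1, X=2) weight 1/216
  (U=2, V=0, Y=2, W=1, Z=0, X=1) weight 1/432
  (U=2, V=0, Y=3, W=0, Z=1, X=0) weight 1/216
  (U=2, V=0, Y=3, W=0, Z=1, X=2) weight 1/216
  (U=2, V=0, Y=3, W=1, Z=0, X=1) weight 1/432
  (U=2, V=0, Y=4, W=0, Z=1, X=0) weight 1/216
  (U=2, V=0, Y=4, W=0, Z=1, X=2) weight 1/216
  … 64 more
Group by X:
  weight(X=0) = 1/9
  weight(X=1) = 1/18
  weight(X=2) = 1/9
Total weight = 1/9 + 1/18 + 1/9 = 5/18
P(X=0 | obs) = 1/9 / 5/18 = 2/5
P(X=1 | obs) = 1/18 / 5/18 = 1/5
P(X=2 | obs) = 1/9 / 5/18 = 2/5

P(X = 1 | obs) = 1/5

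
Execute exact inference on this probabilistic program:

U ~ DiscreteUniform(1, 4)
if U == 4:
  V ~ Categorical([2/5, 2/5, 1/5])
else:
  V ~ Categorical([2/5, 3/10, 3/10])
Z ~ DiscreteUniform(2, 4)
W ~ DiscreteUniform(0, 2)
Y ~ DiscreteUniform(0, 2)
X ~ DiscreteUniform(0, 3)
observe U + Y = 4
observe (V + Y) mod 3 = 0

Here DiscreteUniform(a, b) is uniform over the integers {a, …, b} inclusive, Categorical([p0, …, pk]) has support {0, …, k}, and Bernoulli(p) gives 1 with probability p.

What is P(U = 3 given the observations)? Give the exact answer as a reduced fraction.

P(U = 3 | obs) = 3/10

Enumerate traces; 108 have nonzero weight after conditioning:
  (U=2, V=1, Z=2, W=0, Y=2, X=0) weight 1/1440
  (U=2, V=1, Z=2, W=0, Y=2, X=1) weight 1/1440
  (U=2, V=1, Z=2, W=0, Y=2, X=2) weight 1/1440
  (U=2, V=1, Z=2, W=0, Y=2, X=3) weight 1/1440
  (U=2, V=1, Z=2, W=1, Y=2, X=0) weight 1/1440
  (U=2, V=1, Z=2, W=1, Y=2, X=1) weight 1/1440
  (U=2, V=1, Z=2, W=1, Y=2, X=2) weight 1/1440
  (U=2, V=1, Z=2, W=1, Y=2, X=3) weight 1/1440
  (U=3, V=2, Z=2, W=0, Y=1, X=0) weight 1/1440
  (U=4, V=0, Z=2, W=0, Y=0, X=0) weight 1/1080
  … 98 more
Group by U:
  weight(U=2) = 1/40
  weight(U=3) = 1/40
  weight(U=4) = 1/30
Total weight = 1/40 + 1/40 + 1/30 = 1/12
P(U=2 | obs) = 1/40 / 1/12 = 3/10
P(U=3 | obs) = 1/40 / 1/12 = 3/10
P(U=4 | obs) = 1/30 / 1/12 = 2/5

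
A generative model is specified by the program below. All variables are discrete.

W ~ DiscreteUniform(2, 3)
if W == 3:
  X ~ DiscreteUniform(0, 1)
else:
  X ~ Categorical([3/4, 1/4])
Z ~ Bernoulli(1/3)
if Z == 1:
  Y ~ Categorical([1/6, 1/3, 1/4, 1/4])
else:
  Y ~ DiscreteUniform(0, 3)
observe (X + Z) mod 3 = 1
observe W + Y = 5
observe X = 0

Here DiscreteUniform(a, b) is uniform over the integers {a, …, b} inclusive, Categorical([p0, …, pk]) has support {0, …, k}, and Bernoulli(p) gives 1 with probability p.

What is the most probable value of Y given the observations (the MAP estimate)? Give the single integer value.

Enumerate traces; 2 have nonzero weight after conditioning:
  (W=2, X=0, Z=1, Y=3) weight 1/32
  (W=3, X=0, Z=1, Y=2) weight 1/48
Group by Y:
  weight(Y=2) = 1/48
  weight(Y=3) = 1/32
Total weight = 1/48 + 1/32 = 5/96
P(Y=2 | obs) = 1/48 / 5/96 = 2/5
P(Y=3 | obs) = 1/32 / 5/96 = 3/5
argmax = 3

argmax_v P(Y = v | obs) = 3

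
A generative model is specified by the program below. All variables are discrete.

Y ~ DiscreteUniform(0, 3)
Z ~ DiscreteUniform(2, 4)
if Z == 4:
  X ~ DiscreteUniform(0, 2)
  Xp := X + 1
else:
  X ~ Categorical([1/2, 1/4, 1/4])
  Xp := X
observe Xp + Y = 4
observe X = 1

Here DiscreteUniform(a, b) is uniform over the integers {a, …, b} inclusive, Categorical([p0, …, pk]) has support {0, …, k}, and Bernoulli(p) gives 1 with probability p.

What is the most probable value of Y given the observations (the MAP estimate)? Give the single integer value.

Enumerate traces; 3 have nonzero weight after conditioning:
  (Y=2, Z=4, X=1) weight 1/36
  (Y=3, Z=2, X=1) weight 1/48
  (Y=3, Z=3, X=1) weight 1/48
Group by Y:
  weight(Y=2) = 1/36
  weight(Y=3) = 1/24
Total weight = 1/36 + 1/24 = 5/72
P(Y=2 | obs) = 1/36 / 5/72 = 2/5
P(Y=3 | obs) = 1/24 / 5/72 = 3/5
argmax = 3

argmax_v P(Y = v | obs) = 3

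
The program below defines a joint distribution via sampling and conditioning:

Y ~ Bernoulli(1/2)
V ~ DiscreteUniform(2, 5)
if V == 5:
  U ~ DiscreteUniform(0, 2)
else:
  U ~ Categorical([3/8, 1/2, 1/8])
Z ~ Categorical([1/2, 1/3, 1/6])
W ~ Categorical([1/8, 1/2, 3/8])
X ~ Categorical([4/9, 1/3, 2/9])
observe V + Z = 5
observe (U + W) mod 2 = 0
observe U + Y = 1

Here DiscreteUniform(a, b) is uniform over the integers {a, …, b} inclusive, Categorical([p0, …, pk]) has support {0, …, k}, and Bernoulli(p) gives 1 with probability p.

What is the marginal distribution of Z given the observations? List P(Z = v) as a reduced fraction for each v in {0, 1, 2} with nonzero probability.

Enumerate traces; 27 have nonzero weight after conditioning:
  (Y=0, V=3, U=1, Z=2, W=1, X=0) weight 1/432
  (Y=0, V=3, U=1, Z=2, W=1, X=1) weight 1/576
  (Y=0, V=3, U=1, Z=2, W=1, X=2) weight 1/864
  (Y=0, V=4, U=1, Z=1, W=1, X=0) weight 1/216
  (Y=0, V=4, U=1, Z=1, W=1, X=1) weight 1/288
  (Y=0, V=4, U=1, Z=1, W=1, X=2) weight 1/432
  (Y=0, V=5, U=1, Z=0, W=1, X=0) weight 1/216
  (Y=0, V=5, U=1, Z=0, W=1, X=1) weight 1/288
  … 19 more
Group by Z:
  weight(Z=0) = 1/48
  weight(Z=1) = 7/384
  weight(Z=2) = 7/768
Total weight = 1/48 + 7/384 + 7/768 = 37/768
P(Z=0 | obs) = 1/48 / 37/768 = 16/37
P(Z=1 | obs) = 7/384 / 37/768 = 14/37
P(Z=2 | obs) = 7/768 / 37/768 = 7/37

P(Z=0) = 16/37, P(Z=1) = 14/37, P(Z=2) = 7/37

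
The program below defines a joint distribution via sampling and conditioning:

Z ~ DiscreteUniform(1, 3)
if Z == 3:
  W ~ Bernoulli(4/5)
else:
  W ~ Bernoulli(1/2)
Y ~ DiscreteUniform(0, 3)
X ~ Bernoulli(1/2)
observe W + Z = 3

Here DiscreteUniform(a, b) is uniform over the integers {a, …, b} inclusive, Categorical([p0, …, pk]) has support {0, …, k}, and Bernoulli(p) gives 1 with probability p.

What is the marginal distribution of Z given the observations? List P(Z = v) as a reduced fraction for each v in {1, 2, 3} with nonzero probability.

Enumerate traces; 16 have nonzero weight after conditioning:
  (Z=2, W=1, Y=0, X=0) weight 1/48
  (Z=2, W=1, Y=0, X=1) weight 1/48
  (Z=2, W=1, Y=1, X=0) weight 1/48
  (Z=2, W=1, Y=1, X=1) weight 1/48
  (Z=2, W=1, Y=2, X=0) weight 1/48
  (Z=2, W=1, Y=2, X=1) weight 1/48
  (Z=2, W=1, Y=3, X=0) weight 1/48
  (Z=2, W=1, Y=3, X=1) weight 1/48
  (Z=3, W=0, Y=0, X=0) weight 1/120
  … 7 more
Group by Z:
  weight(Z=2) = 1/6
  weight(Z=3) = 1/15
Total weight = 1/6 + 1/15 = 7/30
P(Z=2 | obs) = 1/6 / 7/30 = 5/7
P(Z=3 | obs) = 1/15 / 7/30 = 2/7

P(Z=2) = 5/7, P(Z=3) = 2/7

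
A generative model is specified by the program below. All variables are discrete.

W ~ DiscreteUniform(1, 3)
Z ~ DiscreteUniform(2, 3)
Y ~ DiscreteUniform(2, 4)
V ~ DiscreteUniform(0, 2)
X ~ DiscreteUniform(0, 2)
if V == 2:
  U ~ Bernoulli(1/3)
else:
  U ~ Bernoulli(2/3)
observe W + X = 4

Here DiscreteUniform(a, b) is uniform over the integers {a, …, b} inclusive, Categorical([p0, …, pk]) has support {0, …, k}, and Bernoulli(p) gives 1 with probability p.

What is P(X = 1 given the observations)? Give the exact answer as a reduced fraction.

Enumerate traces; 72 have nonzero weight after conditioning:
  (W=2, Z=2, Y=2, V=0, X=2, U=0) weight 1/486
  (W=2, Z=2, Y=2, V=0, X=2, U=1) weight 1/243
  (W=2, Z=2, Y=2, V=1, X=2, U=0) weight 1/486
  (W=2, Z=2, Y=2, V=1, X=2, U=1) weight 1/243
  (W=2, Z=2, Y=2, V=2, X=2, U=0) weight 1/243
  (W=2, Z=2, Y=2, V=2, X=2, U=1) weight 1/486
  (W=2, Z=2, Y=3, V=0, X=2, U=0) weight 1/486
  (W=2, Z=2, Y=3, V=0, X=2, U=1) weight 1/243
  (W=3, Z=2, Y=2, V=0, X=1, U=0) weight 1/486
  … 63 more
Group by X:
  weight(X=1) = 1/9
  weight(X=2) = 1/9
Total weight = 1/9 + 1/9 = 2/9
P(X=1 | obs) = 1/9 / 2/9 = 1/2
P(X=2 | obs) = 1/9 / 2/9 = 1/2

P(X = 1 | obs) = 1/2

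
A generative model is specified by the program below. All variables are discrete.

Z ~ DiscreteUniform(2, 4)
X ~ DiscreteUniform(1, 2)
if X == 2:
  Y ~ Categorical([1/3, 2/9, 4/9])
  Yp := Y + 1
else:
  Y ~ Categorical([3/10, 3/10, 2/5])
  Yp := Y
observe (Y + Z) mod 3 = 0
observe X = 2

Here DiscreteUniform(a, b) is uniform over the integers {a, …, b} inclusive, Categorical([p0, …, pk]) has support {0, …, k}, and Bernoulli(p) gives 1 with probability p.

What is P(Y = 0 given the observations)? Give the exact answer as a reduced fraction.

P(Y = 0 | obs) = 1/3

Enumerate traces; 3 have nonzero weight after conditioning:
  (Z=2, X=2, Y=1) weight 1/27
  (Z=3, X=2, Y=0) weight 1/18
  (Z=4, X=2, Y=2) weight 2/27
Group by Y:
  weight(Y=0) = 1/18
  weight(Y=1) = 1/27
  weight(Y=2) = 2/27
Total weight = 1/18 + 1/27 + 2/27 = 1/6
P(Y=0 | obs) = 1/18 / 1/6 = 1/3
P(Y=1 | obs) = 1/27 / 1/6 = 2/9
P(Y=2 | obs) = 2/27 / 1/6 = 4/9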